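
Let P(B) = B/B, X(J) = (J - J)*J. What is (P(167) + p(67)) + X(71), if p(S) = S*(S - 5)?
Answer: 4155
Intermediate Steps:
X(J) = 0 (X(J) = 0*J = 0)
P(B) = 1
p(S) = S*(-5 + S)
(P(167) + p(67)) + X(71) = (1 + 67*(-5 + 67)) + 0 = (1 + 67*62) + 0 = (1 + 4154) + 0 = 4155 + 0 = 4155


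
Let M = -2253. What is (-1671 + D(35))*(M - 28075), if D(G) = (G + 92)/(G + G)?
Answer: 1771807252/35 ≈ 5.0623e+7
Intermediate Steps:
D(G) = (92 + G)/(2*G) (D(G) = (92 + G)/((2*G)) = (92 + G)*(1/(2*G)) = (92 + G)/(2*G))
(-1671 + D(35))*(M - 28075) = (-1671 + (½)*(92 + 35)/35)*(-2253 - 28075) = (-1671 + (½)*(1/35)*127)*(-30328) = (-1671 + 127/70)*(-30328) = -116843/70*(-30328) = 1771807252/35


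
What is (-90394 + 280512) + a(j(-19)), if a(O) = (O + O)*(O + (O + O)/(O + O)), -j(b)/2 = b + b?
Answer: 201822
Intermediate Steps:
j(b) = -4*b (j(b) = -2*(b + b) = -4*b)
a(O) = 2*O*(1 + O) (a(O) = (2*O)*(O + (2*O)/((2*O))) = (2*O)*(O + (2*O)*(1/(2*O))) = (2*O)*(O + 1) = (2*O)*(1 + O) = 2*O*(1 + O))
(-90394 + 280512) + a(j(-19)) = (-90394 + 280512) + 2*(-4*(-19))*(1 - 4*(-19)) = 190118 + 2*76*(1 + 76) = 190118 + 2*76*77 = 190118 + 11704 = 201822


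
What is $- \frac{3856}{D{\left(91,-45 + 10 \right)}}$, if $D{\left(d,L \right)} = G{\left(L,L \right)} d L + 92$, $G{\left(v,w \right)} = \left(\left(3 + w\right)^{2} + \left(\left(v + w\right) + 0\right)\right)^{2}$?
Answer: $\frac{482}{362339921} \approx 1.3302 \cdot 10^{-6}$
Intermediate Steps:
$G{\left(v,w \right)} = \left(v + w + \left(3 + w\right)^{2}\right)^{2}$ ($G{\left(v,w \right)} = \left(\left(3 + w\right)^{2} + \left(v + w\right)\right)^{2} = \left(v + w + \left(3 + w\right)^{2}\right)^{2}$)
$D{\left(d,L \right)} = 92 + L d \left(\left(3 + L\right)^{2} + 2 L\right)^{2}$ ($D{\left(d,L \right)} = \left(L + L + \left(3 + L\right)^{2}\right)^{2} d L + 92 = \left(\left(3 + L\right)^{2} + 2 L\right)^{2} d L + 92 = d \left(\left(3 + L\right)^{2} + 2 L\right)^{2} L + 92 = L d \left(\left(3 + L\right)^{2} + 2 L\right)^{2} + 92 = 92 + L d \left(\left(3 + L\right)^{2} + 2 L\right)^{2}$)
$- \frac{3856}{D{\left(91,-45 + 10 \right)}} = - \frac{3856}{92 + \left(-45 + 10\right) 91 \left(\left(3 + \left(-45 + 10\right)\right)^{2} + 2 \left(-45 + 10\right)\right)^{2}} = - \frac{3856}{92 - 3185 \left(\left(3 - 35\right)^{2} + 2 \left(-35\right)\right)^{2}} = - \frac{3856}{92 - 3185 \left(\left(-32\right)^{2} - 70\right)^{2}} = - \frac{3856}{92 - 3185 \left(1024 - 70\right)^{2}} = - \frac{3856}{92 - 3185 \cdot 954^{2}} = - \frac{3856}{92 - 3185 \cdot 910116} = - \frac{3856}{92 - 2898719460} = - \frac{3856}{-2898719368} = \left(-3856\right) \left(- \frac{1}{2898719368}\right) = \frac{482}{362339921}$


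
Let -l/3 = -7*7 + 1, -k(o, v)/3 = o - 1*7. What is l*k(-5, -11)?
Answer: 5184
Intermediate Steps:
k(o, v) = 21 - 3*o (k(o, v) = -3*(o - 1*7) = -3*(o - 7) = -3*(-7 + o) = 21 - 3*o)
l = 144 (l = -3*(-7*7 + 1) = -3*(-49 + 1) = -3*(-48) = 144)
l*k(-5, -11) = 144*(21 - 3*(-5)) = 144*(21 + 15) = 144*36 = 5184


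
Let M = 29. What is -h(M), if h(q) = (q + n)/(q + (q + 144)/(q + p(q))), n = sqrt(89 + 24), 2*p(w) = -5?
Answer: -1537/1883 - 53*sqrt(113)/1883 ≈ -1.1155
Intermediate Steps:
p(w) = -5/2 (p(w) = (1/2)*(-5) = -5/2)
n = sqrt(113) ≈ 10.630
h(q) = (q + sqrt(113))/(q + (144 + q)/(-5/2 + q)) (h(q) = (q + sqrt(113))/(q + (q + 144)/(q - 5/2)) = (q + sqrt(113))/(q + (144 + q)/(-5/2 + q)))
-h(M) = -(-5*29 - 5*sqrt(113) + 2*29**2 + 2*29*sqrt(113))/(288 - 3*29 + 2*29**2) = -(-145 - 5*sqrt(113) + 2*841 + 58*sqrt(113))/(288 - 87 + 2*841) = -(-145 - 5*sqrt(113) + 1682 + 58*sqrt(113))/(288 - 87 + 1682) = -(1537 + 53*sqrt(113))/1883 = -(1537/1883 + 53*sqrt(113)/1883) = -1537/1883 - 53*sqrt(113)/1883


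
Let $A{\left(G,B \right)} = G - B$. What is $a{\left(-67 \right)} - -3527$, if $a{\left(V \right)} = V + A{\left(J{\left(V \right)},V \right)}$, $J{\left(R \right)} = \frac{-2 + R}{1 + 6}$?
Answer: $\frac{24620}{7} \approx 3517.1$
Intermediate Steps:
$J{\left(R \right)} = - \frac{2}{7} + \frac{R}{7}$ ($J{\left(R \right)} = \frac{-2 + R}{7} = \left(-2 + R\right) \frac{1}{7} = - \frac{2}{7} + \frac{R}{7}$)
$a{\left(V \right)} = - \frac{2}{7} + \frac{V}{7}$ ($a{\left(V \right)} = V - \left(\frac{2}{7} + \frac{6 V}{7}\right) = - \frac{2}{7} + \frac{V}{7}$)
$a{\left(-67 \right)} - -3527 = \left(- \frac{2}{7} + \frac{1}{7} \left(-67\right)\right) - -3527 = \left(- \frac{2}{7} - \frac{67}{7}\right) + 3527 = - \frac{69}{7} + 3527 = \frac{24620}{7}$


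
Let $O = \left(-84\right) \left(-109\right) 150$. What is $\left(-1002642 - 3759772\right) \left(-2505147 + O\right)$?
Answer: $5389847757258$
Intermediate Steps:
$O = 1373400$ ($O = 9156 \cdot 150 = 1373400$)
$\left(-1002642 - 3759772\right) \left(-2505147 + O\right) = \left(-1002642 - 3759772\right) \left(-2505147 + 1373400\right) = \left(-4762414\right) \left(-1131747\right) = 5389847757258$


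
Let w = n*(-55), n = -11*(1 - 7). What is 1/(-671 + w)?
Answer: -1/4301 ≈ -0.00023250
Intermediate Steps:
n = 66 (n = -11*(-6) = 66)
w = -3630 (w = 66*(-55) = -3630)
1/(-671 + w) = 1/(-671 - 3630) = 1/(-4301) = -1/4301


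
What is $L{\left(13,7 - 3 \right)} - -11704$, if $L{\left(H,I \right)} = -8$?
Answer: $11696$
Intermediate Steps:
$L{\left(13,7 - 3 \right)} - -11704 = -8 - -11704 = -8 + 11704 = 11696$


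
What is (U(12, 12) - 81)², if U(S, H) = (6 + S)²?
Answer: 59049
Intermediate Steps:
(U(12, 12) - 81)² = ((6 + 12)² - 81)² = (18² - 81)² = (324 - 81)² = 243² = 59049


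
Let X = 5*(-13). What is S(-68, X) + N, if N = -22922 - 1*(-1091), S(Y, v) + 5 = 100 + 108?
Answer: -21628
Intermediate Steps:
X = -65
S(Y, v) = 203 (S(Y, v) = -5 + (100 + 108) = -5 + 208 = 203)
N = -21831 (N = -22922 + 1091 = -21831)
S(-68, X) + N = 203 - 21831 = -21628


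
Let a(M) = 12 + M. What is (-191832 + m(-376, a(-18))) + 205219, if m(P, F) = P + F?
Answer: 13005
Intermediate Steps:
m(P, F) = F + P
(-191832 + m(-376, a(-18))) + 205219 = (-191832 + ((12 - 18) - 376)) + 205219 = (-191832 + (-6 - 376)) + 205219 = (-191832 - 382) + 205219 = -192214 + 205219 = 13005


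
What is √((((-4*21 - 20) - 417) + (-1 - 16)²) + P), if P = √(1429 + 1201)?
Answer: √(-232 + √2630) ≈ 13.443*I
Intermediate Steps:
P = √2630 ≈ 51.284
√((((-4*21 - 20) - 417) + (-1 - 16)²) + P) = √((((-4*21 - 20) - 417) + (-1 - 16)²) + √2630) = √((((-84 - 20) - 417) + (-17)²) + √2630) = √(((-104 - 417) + 289) + √2630) = √((-521 + 289) + √2630) = √(-232 + √2630)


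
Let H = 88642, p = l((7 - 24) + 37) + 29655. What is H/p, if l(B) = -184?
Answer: 88642/29471 ≈ 3.0078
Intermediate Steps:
p = 29471 (p = -184 + 29655 = 29471)
H/p = 88642/29471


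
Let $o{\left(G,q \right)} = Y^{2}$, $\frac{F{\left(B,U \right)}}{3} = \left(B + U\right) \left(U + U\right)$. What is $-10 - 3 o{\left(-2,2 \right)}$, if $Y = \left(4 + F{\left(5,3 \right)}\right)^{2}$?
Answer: $-1439355658$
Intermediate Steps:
$F{\left(B,U \right)} = 6 U \left(B + U\right)$ ($F{\left(B,U \right)} = 3 \left(B + U\right) \left(U + U\right) = 3 \left(B + U\right) 2 U = 3 \cdot 2 U \left(B + U\right) = 6 U \left(B + U\right)$)
$Y = 21904$ ($Y = \left(4 + 6 \cdot 3 \left(5 + 3\right)\right)^{2} = \left(4 + 6 \cdot 3 \cdot 8\right)^{2} = \left(4 + 144\right)^{2} = 148^{2} = 21904$)
$o{\left(G,q \right)} = 479785216$ ($o{\left(G,q \right)} = 21904^{2} = 479785216$)
$-10 - 3 o{\left(-2,2 \right)} = -10 - 1439355648 = -1439355658$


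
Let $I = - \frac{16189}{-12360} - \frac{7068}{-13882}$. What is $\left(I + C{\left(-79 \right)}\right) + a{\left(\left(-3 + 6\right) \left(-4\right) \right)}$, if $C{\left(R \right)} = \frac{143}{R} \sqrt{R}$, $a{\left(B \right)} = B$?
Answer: $- \frac{873441031}{85790760} - \frac{143 i \sqrt{79}}{79} \approx -10.181 - 16.089 i$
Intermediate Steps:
$I = \frac{156048089}{85790760}$ ($I = \left(-16189\right) \left(- \frac{1}{12360}\right) - - \frac{3534}{6941} = \frac{16189}{12360} + \frac{3534}{6941} = \frac{156048089}{85790760} \approx 1.8189$)
$C{\left(R \right)} = \frac{143}{\sqrt{R}}$
$\left(I + C{\left(-79 \right)}\right) + a{\left(\left(-3 + 6\right) \left(-4\right) \right)} = \left(\frac{156048089}{85790760} + \frac{143}{i \sqrt{79}}\right) + \left(-3 + 6\right) \left(-4\right) = \left(\frac{156048089}{85790760} + 143 \left(- \frac{i \sqrt{79}}{79}\right)\right) + 3 \left(-4\right) = \left(\frac{156048089}{85790760} - \frac{143 i \sqrt{79}}{79}\right) - 12 = - \frac{873441031}{85790760} - \frac{143 i \sqrt{79}}{79}$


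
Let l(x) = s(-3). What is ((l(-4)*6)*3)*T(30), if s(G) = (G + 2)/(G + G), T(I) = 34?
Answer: 102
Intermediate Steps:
s(G) = (2 + G)/(2*G) (s(G) = (2 + G)/((2*G)) = (2 + G)*(1/(2*G)) = (2 + G)/(2*G))
l(x) = ⅙ (l(x) = (½)*(2 - 3)/(-3) = (½)*(-⅓)*(-1) = ⅙)
((l(-4)*6)*3)*T(30) = (((⅙)*6)*3)*34 = (1*3)*34 = 3*34 = 102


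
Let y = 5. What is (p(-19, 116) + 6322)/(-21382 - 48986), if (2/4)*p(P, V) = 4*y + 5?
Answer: -531/5864 ≈ -0.090553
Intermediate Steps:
p(P, V) = 50 (p(P, V) = 2*(4*5 + 5) = 2*(20 + 5) = 2*25 = 50)
(p(-19, 116) + 6322)/(-21382 - 48986) = (50 + 6322)/(-21382 - 48986) = 6372/(-70368) = 6372*(-1/70368) = -531/5864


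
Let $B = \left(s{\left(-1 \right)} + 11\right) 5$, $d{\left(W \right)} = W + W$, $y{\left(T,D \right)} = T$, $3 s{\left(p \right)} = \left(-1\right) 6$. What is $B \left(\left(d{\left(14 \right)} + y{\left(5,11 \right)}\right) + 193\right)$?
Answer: $10170$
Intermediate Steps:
$s{\left(p \right)} = -2$ ($s{\left(p \right)} = \frac{\left(-1\right) 6}{3} = \frac{1}{3} \left(-6\right) = -2$)
$d{\left(W \right)} = 2 W$
$B = 45$ ($B = \left(-2 + 11\right) 5 = 9 \cdot 5 = 45$)
$B \left(\left(d{\left(14 \right)} + y{\left(5,11 \right)}\right) + 193\right) = 45 \left(\left(2 \cdot 14 + 5\right) + 193\right) = 45 \left(\left(28 + 5\right) + 193\right) = 45 \left(33 + 193\right) = 45 \cdot 226 = 10170$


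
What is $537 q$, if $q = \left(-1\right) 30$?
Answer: $-16110$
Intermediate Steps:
$q = -30$
$537 q = 537 \left(-30\right) = -16110$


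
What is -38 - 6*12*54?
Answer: -3926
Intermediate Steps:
-38 - 6*12*54 = -38 - 72*54 = -38 - 3888 = -3926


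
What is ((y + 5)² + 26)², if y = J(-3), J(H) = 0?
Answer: 2601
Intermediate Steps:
y = 0
((y + 5)² + 26)² = ((0 + 5)² + 26)² = (5² + 26)² = (25 + 26)² = 51² = 2601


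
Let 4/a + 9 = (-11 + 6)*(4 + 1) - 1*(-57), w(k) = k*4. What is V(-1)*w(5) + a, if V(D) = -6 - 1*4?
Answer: -4596/23 ≈ -199.83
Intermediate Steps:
w(k) = 4*k
V(D) = -10 (V(D) = -6 - 4 = -10)
a = 4/23 (a = 4/(-9 + ((-11 + 6)*(4 + 1) - 1*(-57))) = 4/(-9 + (-5*5 + 57)) = 4/(-9 + (-25 + 57)) = 4/(-9 + 32) = 4/23 ≈ 0.17391)
V(-1)*w(5) + a = -40*5 + 4/23 = -10*20 + 4/23 = -200 + 4/23 = -4596/23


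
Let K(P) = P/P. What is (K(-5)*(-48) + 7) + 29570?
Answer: 29529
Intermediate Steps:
K(P) = 1
(K(-5)*(-48) + 7) + 29570 = (1*(-48) + 7) + 29570 = (-48 + 7) + 29570 = -41 + 29570 = 29529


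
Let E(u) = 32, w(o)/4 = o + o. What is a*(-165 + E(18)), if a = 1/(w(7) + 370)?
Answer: -133/426 ≈ -0.31221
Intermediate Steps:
w(o) = 8*o (w(o) = 4*(o + o) = 4*(2*o) = 8*o)
a = 1/426 (a = 1/(8*7 + 370) = 1/(56 + 370) = 1/426 ≈ 0.0023474)
a*(-165 + E(18)) = (-165 + 32)/426 = (1/426)*(-133) = -133/426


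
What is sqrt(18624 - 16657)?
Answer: sqrt(1967) ≈ 44.351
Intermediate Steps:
sqrt(18624 - 16657) = sqrt(1967)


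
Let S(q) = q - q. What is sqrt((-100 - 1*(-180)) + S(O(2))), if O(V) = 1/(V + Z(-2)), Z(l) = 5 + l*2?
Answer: 4*sqrt(5) ≈ 8.9443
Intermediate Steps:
Z(l) = 5 + 2*l
O(V) = 1/(1 + V) (O(V) = 1/(V + (5 + 2*(-2))) = 1/(V + (5 - 4)) = 1/(V + 1) = 1/(1 + V))
S(q) = 0
sqrt((-100 - 1*(-180)) + S(O(2))) = sqrt((-100 - 1*(-180)) + 0) = sqrt((-100 + 180) + 0) = sqrt(80 + 0) = sqrt(80) = 4*sqrt(5)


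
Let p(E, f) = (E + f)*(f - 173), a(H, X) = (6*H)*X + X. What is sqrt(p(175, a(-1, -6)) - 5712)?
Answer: I*sqrt(35027) ≈ 187.16*I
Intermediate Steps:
a(H, X) = X + 6*H*X (a(H, X) = 6*H*X + X = X + 6*H*X)
p(E, f) = (-173 + f)*(E + f) (p(E, f) = (E + f)*(-173 + f) = (-173 + f)*(E + f))
sqrt(p(175, a(-1, -6)) - 5712) = sqrt(((-6*(1 + 6*(-1)))**2 - 173*175 - (-1038)*(1 + 6*(-1)) + 175*(-6*(1 + 6*(-1)))) - 5712) = sqrt(((-6*(1 - 6))**2 - 30275 - (-1038)*(1 - 6) + 175*(-6*(1 - 6))) - 5712) = sqrt(((-6*(-5))**2 - 30275 - (-1038)*(-5) + 175*(-6*(-5))) - 5712) = sqrt((30**2 - 30275 - 173*30 + 175*30) - 5712) = sqrt((900 - 30275 - 5190 + 5250) - 5712) = sqrt(-29315 - 5712) = sqrt(-35027) = I*sqrt(35027)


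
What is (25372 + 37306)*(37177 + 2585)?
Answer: 2492202636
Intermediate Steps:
(25372 + 37306)*(37177 + 2585) = 62678*39762 = 2492202636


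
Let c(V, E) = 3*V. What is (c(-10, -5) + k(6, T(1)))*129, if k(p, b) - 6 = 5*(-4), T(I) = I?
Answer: -5676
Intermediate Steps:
k(p, b) = -14 (k(p, b) = 6 + 5*(-4) = 6 - 20 = -14)
(c(-10, -5) + k(6, T(1)))*129 = (3*(-10) - 14)*129 = (-30 - 14)*129 = -44*129 = -5676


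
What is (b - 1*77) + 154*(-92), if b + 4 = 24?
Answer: -14225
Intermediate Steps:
b = 20 (b = -4 + 24 = 20)
(b - 1*77) + 154*(-92) = (20 - 1*77) + 154*(-92) = (20 - 77) - 14168 = -57 - 14168 = -14225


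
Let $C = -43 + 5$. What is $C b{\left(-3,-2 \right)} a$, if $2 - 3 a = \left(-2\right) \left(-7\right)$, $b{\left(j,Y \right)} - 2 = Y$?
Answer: $0$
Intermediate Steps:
$b{\left(j,Y \right)} = 2 + Y$
$a = -4$ ($a = \frac{2}{3} - \frac{\left(-2\right) \left(-7\right)}{3} = \frac{2}{3} - \frac{14}{3} = -4$)
$C = -38$
$C b{\left(-3,-2 \right)} a = - 38 \left(2 - 2\right) \left(-4\right) = \left(-38\right) 0 \left(-4\right) = 0 \left(-4\right) = 0$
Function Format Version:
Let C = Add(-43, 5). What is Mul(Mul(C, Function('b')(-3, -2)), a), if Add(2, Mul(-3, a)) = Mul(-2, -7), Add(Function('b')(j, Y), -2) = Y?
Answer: 0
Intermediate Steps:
Function('b')(j, Y) = Add(2, Y)
a = -4 (a = Add(Rational(2, 3), Mul(Rational(-1, 3), Mul(-2, -7))) = Add(Rational(2, 3), Mul(Rational(-1, 3), 14)) = Add(Rational(2, 3), Rational(-14, 3)) = -4)
C = -38
Mul(Mul(C, Function('b')(-3, -2)), a) = Mul(Mul(-38, Add(2, -2)), -4) = Mul(Mul(-38, 0), -4) = Mul(0, -4) = 0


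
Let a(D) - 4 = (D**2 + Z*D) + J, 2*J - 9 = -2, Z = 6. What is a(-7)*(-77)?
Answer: -2233/2 ≈ -1116.5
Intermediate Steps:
J = 7/2 (J = 9/2 + (1/2)*(-2) = 9/2 - 1 = 7/2 ≈ 3.5000)
a(D) = 15/2 + D**2 + 6*D (a(D) = 4 + ((D**2 + 6*D) + 7/2) = 4 + (7/2 + D**2 + 6*D) = 15/2 + D**2 + 6*D)
a(-7)*(-77) = (15/2 + (-7)**2 + 6*(-7))*(-77) = (15/2 + 49 - 42)*(-77) = (29/2)*(-77) = -2233/2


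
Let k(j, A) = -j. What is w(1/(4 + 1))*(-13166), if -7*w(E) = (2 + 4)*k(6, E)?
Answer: -473976/7 ≈ -67711.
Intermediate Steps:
w(E) = 36/7 (w(E) = -(2 + 4)*(-1*6)/7 = -6*(-6)/7 = -⅐*(-36) = 36/7)
w(1/(4 + 1))*(-13166) = (36/7)*(-13166) = -473976/7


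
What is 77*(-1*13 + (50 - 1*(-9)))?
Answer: 3542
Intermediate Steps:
77*(-1*13 + (50 - 1*(-9))) = 77*(-13 + (50 + 9)) = 77*(-13 + 59) = 77*46 = 3542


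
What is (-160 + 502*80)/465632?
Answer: 1250/14551 ≈ 0.085905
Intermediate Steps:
(-160 + 502*80)/465632 = (-160 + 40160)*(1/465632) = 40000*(1/465632) = 1250/14551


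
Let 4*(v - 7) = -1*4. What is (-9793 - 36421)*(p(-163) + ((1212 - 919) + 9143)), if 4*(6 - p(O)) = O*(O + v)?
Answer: -281373939/2 ≈ -1.4069e+8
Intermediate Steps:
v = 6 (v = 7 + (-1*4)/4 = 7 + (1/4)*(-4) = 7 - 1 = 6)
p(O) = 6 - O*(6 + O)/4 (p(O) = 6 - O*(O + 6)/4 = 6 - O*(6 + O)/4)
(-9793 - 36421)*(p(-163) + ((1212 - 919) + 9143)) = (-9793 - 36421)*((6 - 3/2*(-163) - 1/4*(-163)**2) + ((1212 - 919) + 9143)) = -46214*((6 + 489/2 - 1/4*26569) + (293 + 9143)) = -46214*((6 + 489/2 - 26569/4) + 9436) = -46214*(-25567/4 + 9436) = -46214*12177/4 = -281373939/2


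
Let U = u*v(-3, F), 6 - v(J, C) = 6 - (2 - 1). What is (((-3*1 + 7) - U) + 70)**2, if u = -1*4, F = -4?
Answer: 6084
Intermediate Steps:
u = -4
v(J, C) = 1 (v(J, C) = 6 - (6 - (2 - 1)) = 6 - (6 - 1*1) = 6 - (6 - 1) = 6 - 1*5 = 6 - 5 = 1)
U = -4 (U = -4*1 = -4)
(((-3*1 + 7) - U) + 70)**2 = (((-3*1 + 7) - 1*(-4)) + 70)**2 = (((-3 + 7) + 4) + 70)**2 = ((4 + 4) + 70)**2 = (8 + 70)**2 = 78**2 = 6084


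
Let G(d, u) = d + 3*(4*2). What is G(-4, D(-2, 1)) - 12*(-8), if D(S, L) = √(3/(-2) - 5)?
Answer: 116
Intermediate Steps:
D(S, L) = I*√26/2 (D(S, L) = √(3*(-½) - 5) = √(-3/2 - 5) = √(-13/2) = I*√26/2)
G(d, u) = 24 + d (G(d, u) = d + 3*8 = d + 24 = 24 + d)
G(-4, D(-2, 1)) - 12*(-8) = (24 - 4) - 12*(-8) = 20 + 96 = 116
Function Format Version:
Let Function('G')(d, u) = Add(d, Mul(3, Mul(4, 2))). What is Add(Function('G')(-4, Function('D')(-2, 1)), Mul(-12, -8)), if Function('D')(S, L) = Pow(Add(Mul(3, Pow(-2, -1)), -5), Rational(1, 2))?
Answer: 116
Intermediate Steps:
Function('D')(S, L) = Mul(Rational(1, 2), I, Pow(26, Rational(1, 2))) (Function('D')(S, L) = Pow(Add(Mul(3, Rational(-1, 2)), -5), Rational(1, 2)) = Pow(Add(Rational(-3, 2), -5), Rational(1, 2)) = Pow(Rational(-13, 2), Rational(1, 2)) = Mul(Rational(1, 2), I, Pow(26, Rational(1, 2))))
Function('G')(d, u) = Add(24, d) (Function('G')(d, u) = Add(d, Mul(3, 8)) = Add(d, 24) = Add(24, d))
Add(Function('G')(-4, Function('D')(-2, 1)), Mul(-12, -8)) = Add(Add(24, -4), Mul(-12, -8)) = Add(20, 96) = 116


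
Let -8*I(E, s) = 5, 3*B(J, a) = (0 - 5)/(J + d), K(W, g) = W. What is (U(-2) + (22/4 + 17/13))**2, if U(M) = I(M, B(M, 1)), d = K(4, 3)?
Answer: 413449/10816 ≈ 38.226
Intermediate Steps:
d = 4
B(J, a) = -5/(3*(4 + J)) (B(J, a) = ((0 - 5)/(J + 4))/3 = (-5/(4 + J))/3 = -5/(3*(4 + J)))
I(E, s) = -5/8 (I(E, s) = -1/8*5 = -5/8)
U(M) = -5/8
(U(-2) + (22/4 + 17/13))**2 = (-5/8 + (22/4 + 17/13))**2 = (-5/8 + (22*(1/4) + 17*(1/13)))**2 = (-5/8 + (11/2 + 17/13))**2 = (-5/8 + 177/26)**2 = (643/104)**2 = 413449/10816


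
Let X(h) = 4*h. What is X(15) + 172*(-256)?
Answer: -43972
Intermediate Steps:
X(15) + 172*(-256) = 4*15 + 172*(-256) = 60 - 44032 = -43972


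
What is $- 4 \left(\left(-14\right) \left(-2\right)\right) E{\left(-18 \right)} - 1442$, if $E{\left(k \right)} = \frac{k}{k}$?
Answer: $-1554$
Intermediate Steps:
$E{\left(k \right)} = 1$
$- 4 \left(\left(-14\right) \left(-2\right)\right) E{\left(-18 \right)} - 1442 = - 4 \left(\left(-14\right) \left(-2\right)\right) 1 - 1442 = \left(-4\right) 28 \cdot 1 - 1442 = \left(-112\right) 1 - 1442 = -112 - 1442 = -1554$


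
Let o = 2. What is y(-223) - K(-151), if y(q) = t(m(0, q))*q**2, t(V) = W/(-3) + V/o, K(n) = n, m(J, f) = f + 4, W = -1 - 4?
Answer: -32173757/6 ≈ -5.3623e+6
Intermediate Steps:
W = -5
m(J, f) = 4 + f
t(V) = 5/3 + V/2 (t(V) = -5/(-3) + V/2 = -5*(-1/3) + V*(1/2) = 5/3 + V/2)
y(q) = q**2*(11/3 + q/2) (y(q) = (5/3 + (4 + q)/2)*q**2 = (5/3 + (2 + q/2))*q**2 = (11/3 + q/2)*q**2 = q**2*(11/3 + q/2))
y(-223) - K(-151) = (1/6)*(-223)**2*(22 + 3*(-223)) - 1*(-151) = (1/6)*49729*(22 - 669) + 151 = (1/6)*49729*(-647) + 151 = -32174663/6 + 151 = -32173757/6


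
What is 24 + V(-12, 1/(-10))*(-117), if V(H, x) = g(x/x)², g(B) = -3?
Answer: -1029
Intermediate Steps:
V(H, x) = 9 (V(H, x) = (-3)² = 9)
24 + V(-12, 1/(-10))*(-117) = 24 + 9*(-117) = 24 - 1053 = -1029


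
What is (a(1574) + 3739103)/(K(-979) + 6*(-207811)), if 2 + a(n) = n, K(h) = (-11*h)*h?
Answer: -3740675/11789717 ≈ -0.31728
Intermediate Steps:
K(h) = -11*h**2
a(n) = -2 + n
(a(1574) + 3739103)/(K(-979) + 6*(-207811)) = ((-2 + 1574) + 3739103)/(-11*(-979)**2 + 6*(-207811)) = (1572 + 3739103)/(-11*958441 - 1246866) = 3740675/(-10542851 - 1246866) = 3740675/(-11789717) = 3740675*(-1/11789717) = -3740675/11789717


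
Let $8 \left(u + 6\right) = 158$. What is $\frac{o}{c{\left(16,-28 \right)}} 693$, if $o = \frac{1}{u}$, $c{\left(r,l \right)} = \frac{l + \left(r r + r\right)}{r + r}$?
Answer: $\frac{2016}{305} \approx 6.6098$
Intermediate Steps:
$u = \frac{55}{4}$ ($u = -6 + \frac{1}{8} \cdot 158 = -6 + \frac{79}{4} = \frac{55}{4} \approx 13.75$)
$c{\left(r,l \right)} = \frac{l + r + r^{2}}{2 r}$ ($c{\left(r,l \right)} = \frac{l + \left(r^{2} + r\right)}{2 r} = \left(l + \left(r + r^{2}\right)\right) \frac{1}{2 r} = \left(l + r + r^{2}\right) \frac{1}{2 r} = \frac{l + r + r^{2}}{2 r}$)
$o = \frac{4}{55}$ ($o = \frac{1}{\frac{55}{4}} = \frac{4}{55} \approx 0.072727$)
$\frac{o}{c{\left(16,-28 \right)}} 693 = \frac{4}{55 \frac{-28 + 16 \left(1 + 16\right)}{2 \cdot 16}} \cdot 693 = \frac{4}{55 \cdot \frac{1}{2} \cdot \frac{1}{16} \left(-28 + 16 \cdot 17\right)} 693 = \frac{4}{55 \cdot \frac{1}{2} \cdot \frac{1}{16} \left(-28 + 272\right)} 693 = \frac{4}{55 \cdot \frac{1}{2} \cdot \frac{1}{16} \cdot 244} \cdot 693 = \frac{4}{55 \cdot \frac{61}{8}} \cdot 693 = \frac{4}{55} \cdot \frac{8}{61} \cdot 693 = \frac{32}{3355} \cdot 693 = \frac{2016}{305}$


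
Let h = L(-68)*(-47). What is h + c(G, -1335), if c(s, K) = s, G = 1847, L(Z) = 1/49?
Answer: 90456/49 ≈ 1846.0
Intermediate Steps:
L(Z) = 1/49
h = -47/49 (h = (1/49)*(-47) = -47/49 ≈ -0.95918)
h + c(G, -1335) = -47/49 + 1847 = 90456/49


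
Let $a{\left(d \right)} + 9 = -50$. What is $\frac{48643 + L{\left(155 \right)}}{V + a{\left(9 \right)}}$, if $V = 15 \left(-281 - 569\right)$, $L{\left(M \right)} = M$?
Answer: $- \frac{48798}{12809} \approx -3.8097$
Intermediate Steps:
$V = -12750$ ($V = 15 \left(-281 - 569\right) = 15 \left(-850\right) = -12750$)
$a{\left(d \right)} = -59$ ($a{\left(d \right)} = -9 - 50 = -59$)
$\frac{48643 + L{\left(155 \right)}}{V + a{\left(9 \right)}} = \frac{48643 + 155}{-12750 - 59} = \frac{48798}{-12809} = 48798 \left(- \frac{1}{12809}\right) = - \frac{48798}{12809}$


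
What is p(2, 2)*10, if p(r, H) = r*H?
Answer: 40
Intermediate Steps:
p(r, H) = H*r
p(2, 2)*10 = (2*2)*10 = 4*10 = 40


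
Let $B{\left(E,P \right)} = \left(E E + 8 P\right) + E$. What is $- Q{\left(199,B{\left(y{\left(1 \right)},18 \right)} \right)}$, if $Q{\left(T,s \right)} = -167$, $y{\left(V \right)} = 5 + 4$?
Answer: $167$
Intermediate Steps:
$y{\left(V \right)} = 9$
$B{\left(E,P \right)} = E + E^{2} + 8 P$ ($B{\left(E,P \right)} = \left(E^{2} + 8 P\right) + E = E + E^{2} + 8 P$)
$- Q{\left(199,B{\left(y{\left(1 \right)},18 \right)} \right)} = \left(-1\right) \left(-167\right) = 167$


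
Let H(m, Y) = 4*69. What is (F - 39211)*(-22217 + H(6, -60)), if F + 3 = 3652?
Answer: 780265842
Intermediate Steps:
F = 3649 (F = -3 + 3652 = 3649)
H(m, Y) = 276
(F - 39211)*(-22217 + H(6, -60)) = (3649 - 39211)*(-22217 + 276) = -35562*(-21941) = 780265842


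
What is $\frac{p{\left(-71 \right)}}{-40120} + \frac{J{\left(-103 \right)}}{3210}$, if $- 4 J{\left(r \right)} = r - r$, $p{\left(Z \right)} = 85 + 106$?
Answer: $- \frac{191}{40120} \approx -0.0047607$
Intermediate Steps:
$p{\left(Z \right)} = 191$
$J{\left(r \right)} = 0$ ($J{\left(r \right)} = - \frac{r - r}{4} = \left(- \frac{1}{4}\right) 0 = 0$)
$\frac{p{\left(-71 \right)}}{-40120} + \frac{J{\left(-103 \right)}}{3210} = \frac{191}{-40120} + \frac{0}{3210} = 191 \left(- \frac{1}{40120}\right) + 0 \cdot \frac{1}{3210} = - \frac{191}{40120} + 0 = - \frac{191}{40120}$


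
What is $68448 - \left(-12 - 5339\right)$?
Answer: $73799$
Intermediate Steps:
$68448 - \left(-12 - 5339\right) = 68448 - -5351 = 68448 + 5351 = 73799$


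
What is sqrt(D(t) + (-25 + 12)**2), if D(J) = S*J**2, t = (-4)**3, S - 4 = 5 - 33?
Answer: I*sqrt(98135) ≈ 313.27*I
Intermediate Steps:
S = -24 (S = 4 + (5 - 33) = 4 - 28 = -24)
t = -64
D(J) = -24*J**2
sqrt(D(t) + (-25 + 12)**2) = sqrt(-24*(-64)**2 + (-25 + 12)**2) = sqrt(-24*4096 + (-13)**2) = sqrt(-98304 + 169) = sqrt(-98135) = I*sqrt(98135)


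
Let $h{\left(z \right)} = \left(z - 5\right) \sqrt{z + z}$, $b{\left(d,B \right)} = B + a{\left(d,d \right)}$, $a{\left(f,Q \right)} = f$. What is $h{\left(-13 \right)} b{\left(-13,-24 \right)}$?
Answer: $666 i \sqrt{26} \approx 3395.9 i$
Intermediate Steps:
$b{\left(d,B \right)} = B + d$
$h{\left(z \right)} = \sqrt{2} \sqrt{z} \left(-5 + z\right)$ ($h{\left(z \right)} = \left(-5 + z\right) \sqrt{2 z} = \left(-5 + z\right) \sqrt{2} \sqrt{z} = \sqrt{2} \sqrt{z} \left(-5 + z\right)$)
$h{\left(-13 \right)} b{\left(-13,-24 \right)} = \sqrt{2} \sqrt{-13} \left(-5 - 13\right) \left(-24 - 13\right) = \sqrt{2} i \sqrt{13} \left(-18\right) \left(-37\right) = - 18 i \sqrt{26} \left(-37\right) = 666 i \sqrt{26}$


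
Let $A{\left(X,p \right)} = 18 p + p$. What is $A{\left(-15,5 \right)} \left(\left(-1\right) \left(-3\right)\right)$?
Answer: $285$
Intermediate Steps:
$A{\left(X,p \right)} = 19 p$
$A{\left(-15,5 \right)} \left(\left(-1\right) \left(-3\right)\right) = 19 \cdot 5 \left(\left(-1\right) \left(-3\right)\right) = 95 \cdot 3 = 285$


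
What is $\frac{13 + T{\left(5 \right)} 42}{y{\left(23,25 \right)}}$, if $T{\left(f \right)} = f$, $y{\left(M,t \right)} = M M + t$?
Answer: $\frac{223}{554} \approx 0.40253$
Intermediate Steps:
$y{\left(M,t \right)} = t + M^{2}$ ($y{\left(M,t \right)} = M^{2} + t = t + M^{2}$)
$\frac{13 + T{\left(5 \right)} 42}{y{\left(23,25 \right)}} = \frac{13 + 5 \cdot 42}{25 + 23^{2}} = \frac{13 + 210}{25 + 529} = \frac{223}{554}$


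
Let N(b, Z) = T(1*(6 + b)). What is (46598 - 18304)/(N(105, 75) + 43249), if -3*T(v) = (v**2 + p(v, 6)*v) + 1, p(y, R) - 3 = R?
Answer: 42441/58213 ≈ 0.72906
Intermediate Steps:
p(y, R) = 3 + R
T(v) = -1/3 - 3*v - v**2/3 (T(v) = -((v**2 + (3 + 6)*v) + 1)/3 = -((v**2 + 9*v) + 1)/3 = -(1 + v**2 + 9*v)/3 = -1/3 - 3*v - v**2/3)
N(b, Z) = -55/3 - 3*b - (6 + b)**2/3 (N(b, Z) = -1/3 - 3*(6 + b) - (6 + b)**2/3 = -1/3 + (-18 - 3*b) - (6 + b)**2/3 = -55/3 - 3*b - (6 + b)**2/3)
(46598 - 18304)/(N(105, 75) + 43249) = (46598 - 18304)/((-91/3 - 7*105 - 1/3*105**2) + 43249) = 28294/((-91/3 - 735 - 1/3*11025) + 43249) = 28294/((-91/3 - 735 - 3675) + 43249) = 28294/(-13321/3 + 43249) = 28294/(116426/3) = 28294*(3/116426) = 42441/58213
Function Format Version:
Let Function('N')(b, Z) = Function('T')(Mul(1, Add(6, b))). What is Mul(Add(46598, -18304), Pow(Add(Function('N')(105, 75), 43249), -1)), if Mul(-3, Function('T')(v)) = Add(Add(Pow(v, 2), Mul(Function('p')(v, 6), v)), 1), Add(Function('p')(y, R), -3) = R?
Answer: Rational(42441, 58213) ≈ 0.72906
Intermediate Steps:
Function('p')(y, R) = Add(3, R)
Function('T')(v) = Add(Rational(-1, 3), Mul(-3, v), Mul(Rational(-1, 3), Pow(v, 2))) (Function('T')(v) = Mul(Rational(-1, 3), Add(Add(Pow(v, 2), Mul(Add(3, 6), v)), 1)) = Mul(Rational(-1, 3), Add(Add(Pow(v, 2), Mul(9, v)), 1)) = Mul(Rational(-1, 3), Add(1, Pow(v, 2), Mul(9, v))) = Add(Rational(-1, 3), Mul(-3, v), Mul(Rational(-1, 3), Pow(v, 2))))
Function('N')(b, Z) = Add(Rational(-55, 3), Mul(-3, b), Mul(Rational(-1, 3), Pow(Add(6, b), 2))) (Function('N')(b, Z) = Add(Rational(-1, 3), Mul(-3, Mul(1, Add(6, b))), Mul(Rational(-1, 3), Pow(Mul(1, Add(6, b)), 2))) = Add(Rational(-1, 3), Mul(-3, Add(6, b)), Mul(Rational(-1, 3), Pow(Add(6, b), 2))) = Add(Rational(-1, 3), Add(-18, Mul(-3, b)), Mul(Rational(-1, 3), Pow(Add(6, b), 2))) = Add(Rational(-55, 3), Mul(-3, b), Mul(Rational(-1, 3), Pow(Add(6, b), 2))))
Mul(Add(46598, -18304), Pow(Add(Function('N')(105, 75), 43249), -1)) = Mul(Add(46598, -18304), Pow(Add(Add(Rational(-91, 3), Mul(-7, 105), Mul(Rational(-1, 3), Pow(105, 2))), 43249), -1)) = Mul(28294, Pow(Add(Add(Rational(-91, 3), -735, Mul(Rational(-1, 3), 11025)), 43249), -1)) = Mul(28294, Pow(Add(Add(Rational(-91, 3), -735, -3675), 43249), -1)) = Mul(28294, Pow(Add(Rational(-13321, 3), 43249), -1)) = Mul(28294, Pow(Rational(116426, 3), -1)) = Mul(28294, Rational(3, 116426)) = Rational(42441, 58213)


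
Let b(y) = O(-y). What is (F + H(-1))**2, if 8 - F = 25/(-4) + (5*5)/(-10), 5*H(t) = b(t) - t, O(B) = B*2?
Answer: 120409/400 ≈ 301.02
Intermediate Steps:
O(B) = 2*B
b(y) = -2*y (b(y) = 2*(-y) = -2*y)
H(t) = -3*t/5 (H(t) = (-2*t - t)/5 = (-3*t)/5 = -3*t/5)
F = 67/4 (F = 8 - (25/(-4) + (5*5)/(-10)) = 8 - (25*(-1/4) + 25*(-1/10)) = 8 - (-25/4 - 5/2) = 8 - 1*(-35/4) = 8 + 35/4 = 67/4 ≈ 16.750)
(F + H(-1))**2 = (67/4 - 3/5*(-1))**2 = (67/4 + 3/5)**2 = (347/20)**2 = 120409/400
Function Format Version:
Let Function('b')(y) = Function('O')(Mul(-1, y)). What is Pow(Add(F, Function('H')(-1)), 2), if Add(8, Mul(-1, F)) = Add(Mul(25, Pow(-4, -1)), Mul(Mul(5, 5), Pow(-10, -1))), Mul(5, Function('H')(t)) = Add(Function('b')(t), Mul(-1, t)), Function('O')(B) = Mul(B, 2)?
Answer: Rational(120409, 400) ≈ 301.02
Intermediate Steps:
Function('O')(B) = Mul(2, B)
Function('b')(y) = Mul(-2, y) (Function('b')(y) = Mul(2, Mul(-1, y)) = Mul(-2, y))
Function('H')(t) = Mul(Rational(-3, 5), t) (Function('H')(t) = Mul(Rational(1, 5), Add(Mul(-2, t), Mul(-1, t))) = Mul(Rational(1, 5), Mul(-3, t)) = Mul(Rational(-3, 5), t))
F = Rational(67, 4) (F = Add(8, Mul(-1, Add(Mul(25, Pow(-4, -1)), Mul(Mul(5, 5), Pow(-10, -1))))) = Add(8, Mul(-1, Add(Mul(25, Rational(-1, 4)), Mul(25, Rational(-1, 10))))) = Add(8, Mul(-1, Add(Rational(-25, 4), Rational(-5, 2)))) = Add(8, Mul(-1, Rational(-35, 4))) = Add(8, Rational(35, 4)) = Rational(67, 4) ≈ 16.750)
Pow(Add(F, Function('H')(-1)), 2) = Pow(Add(Rational(67, 4), Mul(Rational(-3, 5), -1)), 2) = Pow(Add(Rational(67, 4), Rational(3, 5)), 2) = Pow(Rational(347, 20), 2) = Rational(120409, 400)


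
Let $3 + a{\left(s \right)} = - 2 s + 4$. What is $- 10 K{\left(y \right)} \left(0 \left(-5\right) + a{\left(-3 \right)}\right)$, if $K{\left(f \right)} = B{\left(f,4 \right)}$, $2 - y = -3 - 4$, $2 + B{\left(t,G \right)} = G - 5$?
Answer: $210$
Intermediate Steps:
$a{\left(s \right)} = 1 - 2 s$ ($a{\left(s \right)} = -3 - \left(-4 + 2 s\right) = 1 - 2 s$)
$B{\left(t,G \right)} = -7 + G$ ($B{\left(t,G \right)} = -2 + \left(G - 5\right) = -2 + \left(-5 + G\right) = -7 + G$)
$y = 9$ ($y = 2 - \left(-3 - 4\right) = 2 - -7 = 2 + 7 = 9$)
$K{\left(f \right)} = -3$ ($K{\left(f \right)} = -7 + 4 = -3$)
$- 10 K{\left(y \right)} \left(0 \left(-5\right) + a{\left(-3 \right)}\right) = \left(-10\right) \left(-3\right) \left(0 \left(-5\right) + \left(1 - -6\right)\right) = 30 \left(0 + \left(1 + 6\right)\right) = 30 \left(0 + 7\right) = 30 \cdot 7 = 210$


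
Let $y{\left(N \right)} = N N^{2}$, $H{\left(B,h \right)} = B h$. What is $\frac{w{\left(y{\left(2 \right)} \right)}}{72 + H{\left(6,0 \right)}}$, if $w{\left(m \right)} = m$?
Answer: $\frac{1}{9} \approx 0.11111$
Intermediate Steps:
$y{\left(N \right)} = N^{3}$
$\frac{w{\left(y{\left(2 \right)} \right)}}{72 + H{\left(6,0 \right)}} = \frac{2^{3}}{72 + 6 \cdot 0} = \frac{1}{72 + 0} \cdot 8 = \frac{1}{72} \cdot 8 = \frac{1}{9}$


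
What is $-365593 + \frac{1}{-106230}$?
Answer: $- \frac{38836944391}{106230} \approx -3.6559 \cdot 10^{5}$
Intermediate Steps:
$-365593 + \frac{1}{-106230} = -365593 - \frac{1}{106230} = - \frac{38836944391}{106230}$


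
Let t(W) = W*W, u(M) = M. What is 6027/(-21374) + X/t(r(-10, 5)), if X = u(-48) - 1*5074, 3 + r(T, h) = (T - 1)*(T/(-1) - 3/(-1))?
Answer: -29743645/56951023 ≈ -0.52227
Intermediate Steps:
r(T, h) = -3 + (-1 + T)*(3 - T) (r(T, h) = -3 + (T - 1)*(T/(-1) - 3/(-1)) = -3 + (-1 + T)*(T*(-1) - 3*(-1)) = -3 + (-1 + T)*(-T + 3) = -3 + (-1 + T)*(3 - T))
X = -5122 (X = -48 - 1*5074 = -48 - 5074 = -5122)
t(W) = W**2
6027/(-21374) + X/t(r(-10, 5)) = 6027/(-21374) - 5122/(-6 - 1*(-10)**2 + 4*(-10))**2 = 6027*(-1/21374) - 5122/(-6 - 1*100 - 40)**2 = -6027/21374 - 5122/(-6 - 100 - 40)**2 = -6027/21374 - 5122/((-146)**2) = -6027/21374 - 5122/21316 = -6027/21374 - 5122*1/21316 = -6027/21374 - 2561/10658 = -29743645/56951023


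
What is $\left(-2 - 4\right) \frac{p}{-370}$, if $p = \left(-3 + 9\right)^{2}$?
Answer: $\frac{108}{185} \approx 0.58378$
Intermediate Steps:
$p = 36$ ($p = 6^{2} = 36$)
$\left(-2 - 4\right) \frac{p}{-370} = \left(-2 - 4\right) \frac{36}{-370} = - 6 \cdot 36 \left(- \frac{1}{370}\right) = \left(-6\right) \left(- \frac{18}{185}\right) = \frac{108}{185}$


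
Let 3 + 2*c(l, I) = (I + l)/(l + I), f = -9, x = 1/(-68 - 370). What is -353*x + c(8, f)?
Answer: -85/438 ≈ -0.19406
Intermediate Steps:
x = -1/438 (x = 1/(-438) = -1/438 ≈ -0.0022831)
c(l, I) = -1 (c(l, I) = -3/2 + ((I + l)/(l + I))/2 = -3/2 + ((I + l)/(I + l))/2 = -3/2 + (1/2)*1 = -3/2 + 1/2 = -1)
-353*x + c(8, f) = -353*(-1/438) - 1 = 353/438 - 1 = -85/438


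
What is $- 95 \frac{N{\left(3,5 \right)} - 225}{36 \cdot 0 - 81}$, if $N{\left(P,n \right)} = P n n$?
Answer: $- \frac{4750}{27} \approx -175.93$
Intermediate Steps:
$N{\left(P,n \right)} = P n^{2}$
$- 95 \frac{N{\left(3,5 \right)} - 225}{36 \cdot 0 - 81} = - 95 \frac{3 \cdot 5^{2} - 225}{36 \cdot 0 - 81} = - 95 \frac{3 \cdot 25 - 225}{0 - 81} = - 95 \frac{75 - 225}{-81} = - 95 \left(\left(-150\right) \left(- \frac{1}{81}\right)\right) = \left(-95\right) \frac{50}{27} = - \frac{4750}{27}$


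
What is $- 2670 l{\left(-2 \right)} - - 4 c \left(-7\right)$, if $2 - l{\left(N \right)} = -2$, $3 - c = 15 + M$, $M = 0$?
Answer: $-10344$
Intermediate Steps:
$c = -12$ ($c = 3 - \left(15 + 0\right) = 3 - 15 = -12$)
$l{\left(N \right)} = 4$ ($l{\left(N \right)} = 2 - -2 = 2 + 2 = 4$)
$- 2670 l{\left(-2 \right)} - - 4 c \left(-7\right) = \left(-2670\right) 4 - \left(-4\right) \left(-12\right) \left(-7\right) = -10680 - 48 \left(-7\right) = -10680 - -336 = -10680 + 336 = -10344$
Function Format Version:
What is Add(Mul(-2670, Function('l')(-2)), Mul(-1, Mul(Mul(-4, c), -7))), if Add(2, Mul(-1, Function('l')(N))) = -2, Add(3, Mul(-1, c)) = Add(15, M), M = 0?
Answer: -10344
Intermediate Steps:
c = -12 (c = Add(3, Mul(-1, Add(15, 0))) = Add(3, Mul(-1, 15)) = Add(3, -15) = -12)
Function('l')(N) = 4 (Function('l')(N) = Add(2, Mul(-1, -2)) = Add(2, 2) = 4)
Add(Mul(-2670, Function('l')(-2)), Mul(-1, Mul(Mul(-4, c), -7))) = Add(Mul(-2670, 4), Mul(-1, Mul(Mul(-4, -12), -7))) = Add(-10680, Mul(-1, Mul(48, -7))) = Add(-10680, Mul(-1, -336)) = Add(-10680, 336) = -10344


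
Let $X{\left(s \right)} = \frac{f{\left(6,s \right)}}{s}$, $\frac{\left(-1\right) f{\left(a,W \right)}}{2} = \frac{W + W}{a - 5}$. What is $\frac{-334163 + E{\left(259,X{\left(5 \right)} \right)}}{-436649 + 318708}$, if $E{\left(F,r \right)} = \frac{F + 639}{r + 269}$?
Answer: $\frac{88552297}{31254365} \approx 2.8333$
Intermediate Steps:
$f{\left(a,W \right)} = - \frac{4 W}{-5 + a}$ ($f{\left(a,W \right)} = - 2 \frac{W + W}{a - 5} = - 2 \frac{2 W}{-5 + a} = - \frac{4 W}{-5 + a}$)
$X{\left(s \right)} = -4$ ($X{\left(s \right)} = \frac{\left(-4\right) s \frac{1}{-5 + 6}}{s} = \frac{\left(-4\right) s 1^{-1}}{s} = \frac{\left(-4\right) s 1}{s} = \frac{\left(-4\right) s}{s} = -4$)
$E{\left(F,r \right)} = \frac{639 + F}{269 + r}$
$\frac{-334163 + E{\left(259,X{\left(5 \right)} \right)}}{-436649 + 318708} = \frac{-334163 + \frac{639 + 259}{269 - 4}}{-436649 + 318708} = \frac{-334163 + \frac{1}{265} \cdot 898}{-117941} = \left(-334163 + \frac{1}{265} \cdot 898\right) \left(- \frac{1}{117941}\right) = \left(-334163 + \frac{898}{265}\right) \left(- \frac{1}{117941}\right) = \left(- \frac{88552297}{265}\right) \left(- \frac{1}{117941}\right) = \frac{88552297}{31254365}$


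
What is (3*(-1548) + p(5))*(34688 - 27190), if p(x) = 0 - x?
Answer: -34858202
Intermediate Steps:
p(x) = -x
(3*(-1548) + p(5))*(34688 - 27190) = (3*(-1548) - 1*5)*(34688 - 27190) = (-4644 - 5)*7498 = -4649*7498 = -34858202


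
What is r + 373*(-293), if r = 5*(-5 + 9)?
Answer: -109269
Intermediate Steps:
r = 20 (r = 5*4 = 20)
r + 373*(-293) = 20 + 373*(-293) = 20 - 109289 = -109269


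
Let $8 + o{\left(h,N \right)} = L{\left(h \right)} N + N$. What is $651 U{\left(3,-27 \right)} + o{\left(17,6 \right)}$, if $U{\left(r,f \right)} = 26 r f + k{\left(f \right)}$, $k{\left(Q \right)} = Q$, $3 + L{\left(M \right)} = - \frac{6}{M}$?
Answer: $- \frac{23606287}{17} \approx -1.3886 \cdot 10^{6}$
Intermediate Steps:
$L{\left(M \right)} = -3 - \frac{6}{M}$
$o{\left(h,N \right)} = -8 + N + N \left(-3 - \frac{6}{h}\right)$ ($o{\left(h,N \right)} = -8 + \left(\left(-3 - \frac{6}{h}\right) N + N\right) = -8 + \left(N \left(-3 - \frac{6}{h}\right) + N\right) = -8 + \left(N + N \left(-3 - \frac{6}{h}\right)\right) = -8 + N + N \left(-3 - \frac{6}{h}\right)$)
$U{\left(r,f \right)} = f + 26 f r$ ($U{\left(r,f \right)} = 26 r f + f = 26 f r + f = f + 26 f r$)
$651 U{\left(3,-27 \right)} + o{\left(17,6 \right)} = 651 \left(- 27 \left(1 + 26 \cdot 3\right)\right) - \left(20 + \frac{36}{17}\right) = 651 \left(- 27 \left(1 + 78\right)\right) - \left(20 + \frac{36}{17}\right) = 651 \left(\left(-27\right) 79\right) - \frac{376}{17} = 651 \left(-2133\right) - \frac{376}{17} = -1388583 - \frac{376}{17} = - \frac{23606287}{17}$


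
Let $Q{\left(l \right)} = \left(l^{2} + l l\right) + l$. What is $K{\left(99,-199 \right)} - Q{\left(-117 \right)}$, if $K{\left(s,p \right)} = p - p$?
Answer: $-27261$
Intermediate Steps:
$K{\left(s,p \right)} = 0$
$Q{\left(l \right)} = l + 2 l^{2}$ ($Q{\left(l \right)} = \left(l^{2} + l^{2}\right) + l = 2 l^{2} + l = l + 2 l^{2}$)
$K{\left(99,-199 \right)} - Q{\left(-117 \right)} = 0 - - 117 \left(1 + 2 \left(-117\right)\right) = 0 - - 117 \left(1 - 234\right) = 0 - \left(-117\right) \left(-233\right) = 0 - 27261 = -27261$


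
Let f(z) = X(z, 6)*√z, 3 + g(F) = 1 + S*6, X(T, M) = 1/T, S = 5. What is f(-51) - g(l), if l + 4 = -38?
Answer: -28 - I*√51/51 ≈ -28.0 - 0.14003*I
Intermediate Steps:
l = -42 (l = -4 - 38 = -42)
g(F) = 28 (g(F) = -3 + (1 + 5*6) = -3 + (1 + 30) = -3 + 31 = 28)
f(z) = z^(-½) (f(z) = √z/z = z^(-½))
f(-51) - g(l) = (-51)^(-½) - 1*28 = -I*√51/51 - 28 = -28 - I*√51/51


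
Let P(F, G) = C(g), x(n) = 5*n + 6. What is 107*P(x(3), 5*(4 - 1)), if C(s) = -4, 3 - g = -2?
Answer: -428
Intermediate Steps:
g = 5 (g = 3 - 1*(-2) = 3 + 2 = 5)
x(n) = 6 + 5*n
P(F, G) = -4
107*P(x(3), 5*(4 - 1)) = 107*(-4) = -428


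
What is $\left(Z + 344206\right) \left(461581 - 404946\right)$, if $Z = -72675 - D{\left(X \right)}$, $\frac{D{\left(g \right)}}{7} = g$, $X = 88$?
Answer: $15343271025$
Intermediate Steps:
$D{\left(g \right)} = 7 g$
$Z = -73291$ ($Z = -72675 - 7 \cdot 88 = -72675 - 616 = -73291$)
$\left(Z + 344206\right) \left(461581 - 404946\right) = \left(-73291 + 344206\right) \left(461581 - 404946\right) = 270915 \cdot 56635 = 15343271025$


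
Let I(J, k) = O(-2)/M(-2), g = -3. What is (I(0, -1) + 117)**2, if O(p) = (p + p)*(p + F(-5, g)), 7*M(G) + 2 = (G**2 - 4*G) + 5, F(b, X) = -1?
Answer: 375769/25 ≈ 15031.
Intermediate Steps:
M(G) = 3/7 - 4*G/7 + G**2/7 (M(G) = -2/7 + ((G**2 - 4*G) + 5)/7 = -2/7 + (5 + G**2 - 4*G)/7 = -2/7 + (5/7 - 4*G/7 + G**2/7) = 3/7 - 4*G/7 + G**2/7)
O(p) = 2*p*(-1 + p) (O(p) = (p + p)*(p - 1) = (2*p)*(-1 + p) = 2*p*(-1 + p))
I(J, k) = 28/5 (I(J, k) = (2*(-2)*(-1 - 2))/(3/7 - 4/7*(-2) + (1/7)*(-2)**2) = (2*(-2)*(-3))/(3/7 + 8/7 + (1/7)*4) = 12/(3/7 + 8/7 + 4/7) = 12/(15/7) = 12*(7/15) = 28/5)
(I(0, -1) + 117)**2 = (28/5 + 117)**2 = (613/5)**2 = 375769/25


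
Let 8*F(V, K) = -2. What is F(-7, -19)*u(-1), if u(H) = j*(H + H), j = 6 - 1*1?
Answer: 5/2 ≈ 2.5000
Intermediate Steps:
j = 5 (j = 6 - 1 = 5)
F(V, K) = -¼ (F(V, K) = (⅛)*(-2) = -¼)
u(H) = 10*H (u(H) = 5*(H + H) = 5*(2*H) = 10*H)
F(-7, -19)*u(-1) = -5*(-1)/2 = -¼*(-10) = 5/2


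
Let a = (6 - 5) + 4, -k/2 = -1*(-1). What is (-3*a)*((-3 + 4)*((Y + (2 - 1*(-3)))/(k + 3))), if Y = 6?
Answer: -165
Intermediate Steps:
k = -2 (k = -(-2)*(-1) = -2*1 = -2)
a = 5 (a = 1 + 4 = 5)
(-3*a)*((-3 + 4)*((Y + (2 - 1*(-3)))/(k + 3))) = (-3*5)*((-3 + 4)*((6 + (2 - 1*(-3)))/(-2 + 3))) = -15*(6 + (2 + 3))/1 = -15*(6 + 5)*1 = -15*11*1 = -15*11 = -165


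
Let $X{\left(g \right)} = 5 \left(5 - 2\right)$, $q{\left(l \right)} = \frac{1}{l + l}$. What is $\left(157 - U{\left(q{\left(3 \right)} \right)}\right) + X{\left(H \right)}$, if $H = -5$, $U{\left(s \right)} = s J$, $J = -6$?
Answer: $173$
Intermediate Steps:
$q{\left(l \right)} = \frac{1}{2 l}$
$U{\left(s \right)} = - 6 s$ ($U{\left(s \right)} = s \left(-6\right) = - 6 s$)
$X{\left(g \right)} = 15$ ($X{\left(g \right)} = 5 \cdot 3 = 15$)
$\left(157 - U{\left(q{\left(3 \right)} \right)}\right) + X{\left(H \right)} = \left(157 - - 6 \frac{1}{2 \cdot 3}\right) + 15 = \left(157 - - 6 \cdot \frac{1}{2} \cdot \frac{1}{3}\right) + 15 = \left(157 - \left(-6\right) \frac{1}{6}\right) + 15 = \left(157 - -1\right) + 15 = \left(157 + 1\right) + 15 = 158 + 15 = 173$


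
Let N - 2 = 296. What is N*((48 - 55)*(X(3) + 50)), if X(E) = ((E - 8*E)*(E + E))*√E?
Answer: -104300 + 262836*√3 ≈ 3.5095e+5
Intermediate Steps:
X(E) = -14*E^(5/2) (X(E) = ((-7*E)*(2*E))*√E = (-14*E²)*√E = -14*E^(5/2))
N = 298 (N = 2 + 296 = 298)
N*((48 - 55)*(X(3) + 50)) = 298*((48 - 55)*(-126*√3 + 50)) = 298*(-7*(-126*√3 + 50)) = 298*(-7*(50 - 126*√3)) = 298*(-350 + 882*√3) = -104300 + 262836*√3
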